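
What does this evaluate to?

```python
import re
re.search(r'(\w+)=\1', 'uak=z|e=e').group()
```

A backreference is literal: `\1` must see the identical characters the first group matched.
The match spans [6:9] → 'e=e'.

'e=e'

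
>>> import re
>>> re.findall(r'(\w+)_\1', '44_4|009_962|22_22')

['4', '9', '22']

A backreference is literal: `\1` must see the identical characters the first group matched.
Matches: at [1:4] match '4_4', group 1 = '4'; at [7:10] match '9_9', group 1 = '9'; at [13:18] match '22_22', group 1 = '22'.
With a single group, `findall` returns only what that group captured — 3 items.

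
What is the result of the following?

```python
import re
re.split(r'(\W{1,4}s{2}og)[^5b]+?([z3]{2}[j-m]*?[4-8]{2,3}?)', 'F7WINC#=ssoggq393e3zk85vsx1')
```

['F7WINC', '#=ssog', '3zk85', 'vsx1']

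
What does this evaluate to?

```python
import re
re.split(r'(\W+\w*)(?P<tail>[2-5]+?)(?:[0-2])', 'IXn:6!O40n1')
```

['IXn:6', '!O', '4', 'n1']

`re.split` interleaves the captured-group text with the surrounding fragments.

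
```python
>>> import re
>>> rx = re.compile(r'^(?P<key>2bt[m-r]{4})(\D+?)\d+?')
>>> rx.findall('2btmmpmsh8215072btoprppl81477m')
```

[('2btmmpm', 'sh')]

Pattern: anchored at the start of the string; then the literal '2bt', then exactly 4 of a character in [m-r] (captured as 'key'); then one or more of a non-digit (lazy) (captured); then one or more of a digit (lazy).
Matches: at [0:10] match '2btmmpmsh8', groups = ('2btmmpm', 'sh').
With 2 capturing groups, `findall` returns a 2-tuple per match.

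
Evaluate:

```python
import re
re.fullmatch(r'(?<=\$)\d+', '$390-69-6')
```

Lookahead/lookbehind check context without consuming it, so the matched span excludes the asserted characters.
`re.fullmatch` requires the pattern to consume the entire string.
Here the pattern can't cover the whole string, so the call returns None.

None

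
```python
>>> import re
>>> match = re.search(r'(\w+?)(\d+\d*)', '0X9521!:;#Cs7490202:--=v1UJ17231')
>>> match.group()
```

'0X9521'

Pattern: one or more of a word character (lazy) (captured); then one or more of a digit, then zero or more of a digit (captured).
`re.search` tries every starting position until one works.
The match spans [0:6] → '0X9521'.
Captured: group 1 = '0X', group 2 = '9521'.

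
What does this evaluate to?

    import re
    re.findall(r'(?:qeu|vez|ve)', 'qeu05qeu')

['qeu', 'qeu']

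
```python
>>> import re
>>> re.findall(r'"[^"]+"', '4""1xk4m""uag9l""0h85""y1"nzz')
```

['"1xk4m"', '"uag9l"', '"0h85"', '"y1"']

Scanning left to right: at [2:9] → '"1xk4m"'; at [9:16] → '"uag9l"'; at [16:22] → '"0h85"'; at [22:26] → '"y1"'.
With no groups in the pattern, `findall` gives back each whole match — 4 here.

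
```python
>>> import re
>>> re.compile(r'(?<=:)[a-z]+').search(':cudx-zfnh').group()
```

The `(?=…)`/`(?<=…)` assertion just peeks at neighbouring text; it doesn't advance the match position.
The match spans [1:5] → 'cudx'.

'cudx'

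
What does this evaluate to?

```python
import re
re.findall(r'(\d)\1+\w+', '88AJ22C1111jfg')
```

['8']

`\1` has to match the exact text group 1 already captured.
Matches: at [0:14] match '88AJ22C1111jfg', group 1 = '8'.
With a single group, `findall` returns only what that group captured — 1 item.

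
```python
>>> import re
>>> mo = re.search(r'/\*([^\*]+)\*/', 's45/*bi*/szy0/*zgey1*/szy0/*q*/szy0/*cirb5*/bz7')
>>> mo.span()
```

(3, 9)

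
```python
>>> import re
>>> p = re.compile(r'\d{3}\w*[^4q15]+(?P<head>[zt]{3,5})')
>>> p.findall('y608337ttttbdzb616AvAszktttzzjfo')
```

This matches exactly 3 of a digit, then zero or more of a word character, then one or more of any character except [4q15]; then 3 to 5 of one of [zt] (captured as 'head').
Walking the string: at [1:29] match '608337ttttbdzb616AvAszktttzz', group 1 = 'tzz'.
`findall` collects group 1 from the one match (1 total).

['tzz']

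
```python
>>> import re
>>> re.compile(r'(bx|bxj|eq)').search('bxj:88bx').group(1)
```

'bx'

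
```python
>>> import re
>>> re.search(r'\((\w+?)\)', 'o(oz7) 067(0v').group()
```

'(oz7)'

`re.search` scans for the first position where the pattern succeeds.
The match spans [1:6] → '(oz7)'.
Captured: group 1 = 'oz7'.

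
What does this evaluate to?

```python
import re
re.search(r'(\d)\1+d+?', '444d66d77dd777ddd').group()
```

'444d'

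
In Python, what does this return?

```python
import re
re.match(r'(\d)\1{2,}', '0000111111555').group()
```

'0000'

`match` is anchored at position 0; if the pattern doesn't fit there, it returns None.
The match spans [0:4] → '0000'.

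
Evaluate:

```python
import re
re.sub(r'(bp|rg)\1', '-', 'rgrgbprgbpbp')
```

The backreference `\1` re-matches whatever the first group consumed, character for character.
Matches: at [0:4] → 'rgrg'; at [8:12] → 'bpbp'.
Each match is replaced by '-'.

'-bprg-'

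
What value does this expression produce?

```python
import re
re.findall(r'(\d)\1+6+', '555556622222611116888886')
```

['5', '2', '1', '8']

`\1` has to match the exact text group 1 already captured.
One capturing group, so `findall` returns just the captured substring from each match — 4 in all.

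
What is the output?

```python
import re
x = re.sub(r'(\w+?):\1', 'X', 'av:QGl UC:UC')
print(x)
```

av:QGl X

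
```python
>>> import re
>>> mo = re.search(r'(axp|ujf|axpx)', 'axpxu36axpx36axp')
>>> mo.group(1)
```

'axp'

Branches in `(...|...)` are attempted left-to-right; the first branch that allows the whole pattern to succeed is taken.
Unlike `match`, `search` isn't anchored — it looks for the pattern anywhere in the string.
The match spans [0:3] → 'axp'.
Captured: group 1 = 'axp'.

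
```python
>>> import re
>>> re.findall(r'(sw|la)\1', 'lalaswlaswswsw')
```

The backreference `\1` re-matches whatever the first group consumed, character for character.
Because there's exactly one group, `findall` drops the full match and keeps group 1 from each hit.

['la', 'sw']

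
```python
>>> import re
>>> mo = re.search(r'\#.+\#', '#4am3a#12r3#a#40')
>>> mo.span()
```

The match spans [0:14] → '#4am3a#12r3#a#'.

(0, 14)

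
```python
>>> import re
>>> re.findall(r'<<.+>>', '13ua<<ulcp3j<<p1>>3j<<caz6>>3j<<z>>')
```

['<<ulcp3j<<p1>>3j<<caz6>>3j<<z>>']

Walking the string: at [4:35] → '<<ulcp3j<<p1>>3j<<caz6>>3j<<z>>'.
No capturing groups, so `findall` returns the 1 full match string.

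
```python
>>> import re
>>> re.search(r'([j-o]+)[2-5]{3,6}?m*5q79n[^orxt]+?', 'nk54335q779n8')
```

Pattern: one or more of a character in [j-o] (captured); then 3 to 6 of a character in [2-5] (lazy), then zero or more of a literal 'm'; then the literal '5q7', then the literal '9n', then one or more of any character except [orxt] (lazy).
`search` walks the string left to right and returns the first match it finds.
Here the pattern never matches, so the call returns None.

None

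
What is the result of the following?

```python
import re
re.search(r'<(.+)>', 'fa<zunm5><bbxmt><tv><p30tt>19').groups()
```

('zunm5><bbxmt><tv><p30tt',)

The match spans [2:27] → '<zunm5><bbxmt><tv><p30tt>'.
Captured: group 1 = 'zunm5><bbxmt><tv><p30tt'.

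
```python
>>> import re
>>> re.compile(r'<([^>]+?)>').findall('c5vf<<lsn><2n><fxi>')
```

['<lsn', '2n', 'fxi']

Because there's exactly one group, `findall` drops the full match and keeps group 1 from each hit.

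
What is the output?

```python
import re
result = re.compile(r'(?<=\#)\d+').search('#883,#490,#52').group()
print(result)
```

883

The positive lookaround only admits positions where the adjacent text matches; those characters stay outside the span.
The match spans [1:4] → '883'.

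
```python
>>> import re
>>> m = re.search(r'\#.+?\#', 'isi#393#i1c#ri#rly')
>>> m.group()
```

'#393#'

A non-greedy quantifier consumes as few characters as it can — just enough that the remainder of the pattern still matches from where it stops; whatever follows it matches normally.
The match spans [3:8] → '#393#'.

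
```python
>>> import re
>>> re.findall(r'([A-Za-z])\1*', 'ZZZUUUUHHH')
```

`\1` has to match the exact text group 1 already captured.
`findall` collects group 1 from each match (3 total).

['Z', 'U', 'H']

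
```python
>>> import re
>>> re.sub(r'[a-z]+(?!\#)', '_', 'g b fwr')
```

A negative assertion filters positions out without eating any characters.
`sub` substitutes '_' at each match site.

'_ _ _'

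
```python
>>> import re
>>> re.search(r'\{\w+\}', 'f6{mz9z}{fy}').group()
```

`search` walks the string left to right and returns the first match it finds.
The match spans [2:8] → '{mz9z}'.

'{mz9z}'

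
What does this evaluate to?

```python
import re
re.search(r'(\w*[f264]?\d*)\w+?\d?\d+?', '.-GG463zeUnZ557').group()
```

This matches zero or more of a word character, then optionally one of [f264], then zero or more of a digit (captured); then one or more of a word character (lazy), then optionally a digit; then one or more of a digit (lazy).
Unlike `match`, `search` isn't anchored — it looks for the pattern anywhere in the string.
The match spans [2:15] → 'GG463zeUnZ557'.
Captured: group 1 = 'GG463zeUnZ5'.

'GG463zeUnZ557'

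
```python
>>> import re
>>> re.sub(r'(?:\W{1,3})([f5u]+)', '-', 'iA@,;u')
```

'iA-'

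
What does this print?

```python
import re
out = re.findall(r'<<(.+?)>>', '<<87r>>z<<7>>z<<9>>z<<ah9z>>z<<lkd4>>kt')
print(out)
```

['87r', '7', '9', 'ah9z', 'lkd4']

Because the quantifier is non-greedy, it stops expanding at the earliest point where the rest of the pattern can succeed.
Walking the string: at [0:7] match '<<87r>>', group 1 = '87r'; at [8:13] match '<<7>>', group 1 = '7'; at [14:19] match '<<9>>', group 1 = '9'; at [20:28] match '<<ah9z>>', group 1 = 'ah9z'; at [29:37] match '<<lkd4>>', group 1 = 'lkd4'.
Because there's exactly one group, `findall` drops the full match and keeps group 1 from each hit.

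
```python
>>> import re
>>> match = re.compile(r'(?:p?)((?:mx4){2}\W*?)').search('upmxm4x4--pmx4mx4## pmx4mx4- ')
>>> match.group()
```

'pmx4mx4'

Pattern: optionally a literal 'p' (non-capturing group); then the literal 'mx4' repeated 2 times, then zero or more of a non-word character (lazy) (captured).
With the lazy modifier that quantifier settles for the fewest repetitions that let the rest of the pattern succeed (the atoms after it are unaffected and can still be greedy).
`re.search` scans for the first position where the pattern succeeds.
The match spans [10:17] → 'pmx4mx4'.
Captured: group 1 = 'mx4mx4'.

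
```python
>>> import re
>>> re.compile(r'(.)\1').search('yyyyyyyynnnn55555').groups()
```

('y',)

The match spans [0:2] → 'yy'.
Captured: group 1 = 'y'.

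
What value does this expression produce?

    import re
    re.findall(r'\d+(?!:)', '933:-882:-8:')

['93', '88']

A negative assertion filters positions out without eating any characters.
Walking the string: at [0:2] → '93'; at [5:7] → '88'.
No capturing groups, so `findall` returns the 2 full match strings.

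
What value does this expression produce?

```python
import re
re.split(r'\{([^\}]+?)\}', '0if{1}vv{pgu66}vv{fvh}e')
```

Matches to split on: at [3:6] → '{1}'; at [8:15] → '{pgu66}'; at [17:22] → '{fvh}'.
`re.split` interleaves the captured-group text with the surrounding fragments.

['0if', '1', 'vv', 'pgu66', 'vv', 'fvh', 'e']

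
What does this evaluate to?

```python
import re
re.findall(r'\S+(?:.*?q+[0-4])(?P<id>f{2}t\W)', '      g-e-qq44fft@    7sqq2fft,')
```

['fft,']

With a single group, `findall` returns only what that group captured — 1 item.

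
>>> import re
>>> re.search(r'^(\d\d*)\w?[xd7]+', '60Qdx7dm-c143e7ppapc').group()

'60Qdx7d'

This matches anchored at the start of the string; then a digit, then zero or more of a digit (captured); then optionally a word character, then one or more of one of [xd7].
`re.search` scans for the first position where the pattern succeeds.
The match spans [0:7] → '60Qdx7d'.
Captured: group 1 = '60'.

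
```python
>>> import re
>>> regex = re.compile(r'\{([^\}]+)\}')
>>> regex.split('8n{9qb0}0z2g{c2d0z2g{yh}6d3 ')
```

['8n', '9qb0', '0z2g', 'c2d0z2g{yh', '6d3 ']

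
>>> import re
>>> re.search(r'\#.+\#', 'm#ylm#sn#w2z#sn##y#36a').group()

'#ylm#sn#w2z#sn##y#'

`re.search` tries every starting position until one works.
The match spans [1:19] → '#ylm#sn#w2z#sn##y#'.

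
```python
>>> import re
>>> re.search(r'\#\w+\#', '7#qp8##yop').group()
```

`re.search` scans for the first position where the pattern succeeds.
The match spans [1:6] → '#qp8#'.

'#qp8#'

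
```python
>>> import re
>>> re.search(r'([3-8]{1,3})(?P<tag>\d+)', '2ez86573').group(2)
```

'73'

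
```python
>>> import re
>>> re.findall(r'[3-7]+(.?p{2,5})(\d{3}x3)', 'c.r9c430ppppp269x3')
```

Pattern: one or more of a character in [3-7]; then optionally any character, then 2 to 5 of a literal 'p' (captured); then exactly 3 of a digit, then the literal 'x3' (captured).
Scanning left to right: at [5:18] match '430ppppp269x3', groups = ('0ppppp', '269x3').
With 2 capturing groups, `findall` returns a 2-tuple per match.

[('0ppppp', '269x3')]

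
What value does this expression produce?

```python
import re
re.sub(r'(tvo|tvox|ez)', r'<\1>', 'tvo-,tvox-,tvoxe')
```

'<tvo>-,<tvo>x-,<tvo>xe'

Branches in `(...|...)` are attempted left-to-right; the first branch that allows the whole pattern to succeed is taken.
Each match is replaced using the text its own group 1 captured.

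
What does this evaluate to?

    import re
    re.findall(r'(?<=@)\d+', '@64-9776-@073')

The `(?=…)`/`(?<=…)` assertion just peeks at neighbouring text; it doesn't advance the match position.
No capturing groups, so `findall` returns the 2 full match strings.

['64', '073']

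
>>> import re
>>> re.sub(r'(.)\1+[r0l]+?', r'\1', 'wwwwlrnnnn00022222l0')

'wrn0020'

`\1` has to match the exact text group 1 already captured.
The replacement refers to a captured group, so each match is rewritten using its own captured text.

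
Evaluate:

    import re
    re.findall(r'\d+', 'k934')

This matches one or more of a digit.
`findall` yields the raw match text (1 of them) because the pattern has no groups.

['934']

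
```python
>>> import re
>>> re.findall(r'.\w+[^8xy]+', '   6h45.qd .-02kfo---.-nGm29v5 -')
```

This matches any character; then one or more of a word character; then one or more of any character except [8xy].
Scanning left to right: at [2:32] → ' 6h45.qd .-02kfo---.-nGm29v5 -'.
With no groups in the pattern, `findall` gives back each whole match — 1 here.

[' 6h45.qd .-02kfo---.-nGm29v5 -']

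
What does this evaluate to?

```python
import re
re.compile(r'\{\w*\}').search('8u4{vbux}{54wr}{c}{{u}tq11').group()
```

'{vbux}'

The match spans [3:9] → '{vbux}'.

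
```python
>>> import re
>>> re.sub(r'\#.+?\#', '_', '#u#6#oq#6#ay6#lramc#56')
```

'_6_6_lramc#56'

A `+?`/`*?`/`{m,n}?` starts at its minimum and grows only as far as needed for what follows to match.
Matches: at [0:3] → '#u#'; at [4:8] → '#oq#'; at [9:14] → '#ay6#'.
Every occurrence is swapped for '_'.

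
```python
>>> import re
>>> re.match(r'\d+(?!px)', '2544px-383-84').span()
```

The negative lookaround is zero-width — it rules out positions where the adjacent text would match, without consuming anything.
`match` is anchored at position 0; if the pattern doesn't fit there, it returns None.
The match spans [0:3] → '254'.

(0, 3)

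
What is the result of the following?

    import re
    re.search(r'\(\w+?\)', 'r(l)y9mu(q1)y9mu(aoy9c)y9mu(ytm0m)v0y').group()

'(l)'

The match spans [1:4] → '(l)'.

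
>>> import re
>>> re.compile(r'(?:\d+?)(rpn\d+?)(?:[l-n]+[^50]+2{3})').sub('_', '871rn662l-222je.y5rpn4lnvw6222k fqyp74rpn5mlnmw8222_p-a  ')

'871rn662l-222je.y_k fqyp__p-a  '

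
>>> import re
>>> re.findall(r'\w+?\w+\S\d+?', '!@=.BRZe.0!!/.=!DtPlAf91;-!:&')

['BRZe.0', 'DtPlAf91']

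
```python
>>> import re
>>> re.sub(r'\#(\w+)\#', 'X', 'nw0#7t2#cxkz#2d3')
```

Matches: at [3:8] → '#7t2#'.
`sub` substitutes 'X' at each match site.

'nw0Xcxkz#2d3'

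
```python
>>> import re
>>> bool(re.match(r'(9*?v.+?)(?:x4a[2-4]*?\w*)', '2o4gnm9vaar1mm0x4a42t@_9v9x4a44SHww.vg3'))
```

False

Pattern: zero or more of a literal '9' (lazy), then a literal 'v', then one or more of any character (lazy) (captured); then the literal 'x4a', then zero or more of a character in [2-4] (lazy), then zero or more of a word character (non-capturing group).
With `match`, the pattern is implicitly anchored at the beginning.
Here the string doesn't start with a match, so the call returns None, and `bool(None)` is False.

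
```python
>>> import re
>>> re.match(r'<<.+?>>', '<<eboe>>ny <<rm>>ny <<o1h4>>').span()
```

(0, 8)

`re.match` won't scan ahead — the pattern has to work from the very first character.
The match spans [0:8] → '<<eboe>>'.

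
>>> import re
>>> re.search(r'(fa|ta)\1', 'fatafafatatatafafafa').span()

(4, 8)

`\1` is not a pattern — it's the concrete string captured by group 1, re-applied verbatim.
`search` walks the string left to right and returns the first match it finds.
The match spans [4:8] → 'fafa'.
Captured: group 1 = 'fa'.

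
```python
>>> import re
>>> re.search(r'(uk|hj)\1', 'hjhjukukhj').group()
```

`\1` has to match the exact text group 1 already captured.
`re.search` scans for the first position where the pattern succeeds.
The match spans [0:4] → 'hjhj'.
Captured: group 1 = 'hj'.

'hjhj'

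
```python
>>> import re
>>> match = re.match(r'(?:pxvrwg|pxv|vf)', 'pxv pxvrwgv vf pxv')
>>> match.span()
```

(0, 3)

`match` is anchored at position 0; if the pattern doesn't fit there, it returns None.
The match spans [0:3] → 'pxv'.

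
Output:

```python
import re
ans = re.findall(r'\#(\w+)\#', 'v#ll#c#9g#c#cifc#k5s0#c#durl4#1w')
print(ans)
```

['ll', '9g', 'cifc', 'c']

Matches: at [1:5] match '#ll#', group 1 = 'll'; at [6:10] match '#9g#', group 1 = '9g'; at [11:17] match '#cifc#', group 1 = 'cifc'; at [21:24] match '#c#', group 1 = 'c'.
`findall` collects group 1 from each match (4 total).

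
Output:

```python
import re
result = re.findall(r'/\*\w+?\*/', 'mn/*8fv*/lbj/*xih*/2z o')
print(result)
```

['/*8fv*/', '/*xih*/']

With no groups in the pattern, `findall` gives back each whole match — 2 here.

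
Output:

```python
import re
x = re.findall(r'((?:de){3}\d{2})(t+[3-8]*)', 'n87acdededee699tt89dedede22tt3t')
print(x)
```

With 2 capturing groups, `findall` returns a 2-tuple per match.

[('dedede22', 'tt3')]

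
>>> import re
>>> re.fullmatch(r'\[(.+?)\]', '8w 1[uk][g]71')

`re.fullmatch` is like wrapping the pattern in `^…$` (in single-line mode).
Here there's no way to consume every character, so the call returns None.

None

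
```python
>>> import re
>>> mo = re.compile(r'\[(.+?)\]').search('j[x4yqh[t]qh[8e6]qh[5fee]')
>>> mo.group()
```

The match spans [1:10] → '[x4yqh[t]'.

'[x4yqh[t]'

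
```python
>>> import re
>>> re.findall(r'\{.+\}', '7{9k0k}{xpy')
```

Since nothing is captured, `findall` lists the 1 matched substring directly.

['{9k0k}']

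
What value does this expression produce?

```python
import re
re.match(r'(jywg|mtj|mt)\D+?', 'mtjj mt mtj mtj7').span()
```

Alternation isn't longest-match — the leftmost alternative that fits at this position is chosen.
With `match`, the pattern is implicitly anchored at the beginning.
The match spans [0:4] → 'mtjj'.
Captured: group 1 = 'mtj'.

(0, 4)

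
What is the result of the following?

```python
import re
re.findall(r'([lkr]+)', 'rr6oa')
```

['rr']

The pattern matches one or more of one of [lkr] (captured).
Scanning left to right: at [0:2] match 'rr', group 1 = 'rr'.
One capturing group, so `findall` returns just the captured substring from the one match — 1 in all.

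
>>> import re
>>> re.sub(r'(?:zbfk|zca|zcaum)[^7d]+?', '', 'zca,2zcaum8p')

'2m8p'

`|` is ordered: at each position the engine commits to the first alternative that works.
Every occurrence is swapped for ''.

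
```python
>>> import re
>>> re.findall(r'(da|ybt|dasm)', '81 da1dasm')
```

['da', 'da']

Alternation tries branches left to right and keeps the first one that lets the overall match succeed at that position.
Walking the string: at [3:5] match 'da', group 1 = 'da'; at [6:8] match 'da', group 1 = 'da'.
One capturing group, so `findall` returns just the captured substring from each match — 2 in all.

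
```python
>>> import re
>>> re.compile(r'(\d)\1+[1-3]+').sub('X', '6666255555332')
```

'XX'

The backreference `\1` re-matches whatever the first group consumed, character for character.
Every occurrence is swapped for 'X'.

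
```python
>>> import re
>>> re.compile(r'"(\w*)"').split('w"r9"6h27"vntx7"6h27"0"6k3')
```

['w', 'r9', '6h27', 'vntx7', '6h27', '0', '6k3']

Matches to split on: at [1:5] → '"r9"'; at [9:16] → '"vntx7"'; at [20:23] → '"0"'.
With a capturing group present, the delimiter's captured portion is kept in the result list.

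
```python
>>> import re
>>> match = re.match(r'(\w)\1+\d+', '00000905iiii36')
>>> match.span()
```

(0, 8)

With `match`, the pattern is implicitly anchored at the beginning.
The match spans [0:8] → '00000905'.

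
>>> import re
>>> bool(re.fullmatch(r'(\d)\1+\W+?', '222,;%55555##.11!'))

False

For `fullmatch`, every character of the input must be accounted for by the pattern.
Here there's no way to consume every character, so the call returns None, and `bool(None)` is False.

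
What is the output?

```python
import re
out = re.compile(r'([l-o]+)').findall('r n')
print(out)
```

['n']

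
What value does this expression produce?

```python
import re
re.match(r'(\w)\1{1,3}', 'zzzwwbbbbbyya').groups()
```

('z',)

`\1` is not a pattern — it's the concrete string captured by group 1, re-applied verbatim.
`re.match` won't scan ahead — the pattern has to work from the very first character.
The match spans [0:3] → 'zzz'.
Captured: group 1 = 'z'.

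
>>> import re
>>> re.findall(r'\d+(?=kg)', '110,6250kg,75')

Because the assertion is zero-width, the text it checks is not consumed and won't appear in the result.
No capturing groups, so `findall` returns the 1 full match string.

['6250']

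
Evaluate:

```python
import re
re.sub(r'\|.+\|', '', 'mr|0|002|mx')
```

'mrmx'

Each match is replaced by ''.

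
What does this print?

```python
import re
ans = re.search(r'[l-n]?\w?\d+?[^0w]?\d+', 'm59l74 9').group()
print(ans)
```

m59l74

The pattern matches optionally a character in [l-n], then optionally a word character; then one or more of a digit (lazy), then optionally any character except [0w], then one or more of a digit.
`re.search` tries every starting position until one works.
The match spans [0:6] → 'm59l74'.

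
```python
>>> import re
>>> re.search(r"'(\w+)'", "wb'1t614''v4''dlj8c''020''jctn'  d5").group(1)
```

Unlike `match`, `search` isn't anchored — it looks for the pattern anywhere in the string.
The match spans [2:9] → "'1t614'".
Captured: group 1 = '1t614'.

'1t614'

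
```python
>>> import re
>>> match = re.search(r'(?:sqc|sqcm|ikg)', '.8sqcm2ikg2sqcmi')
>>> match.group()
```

Branches in `(...|...)` are attempted left-to-right; the first branch that allows the whole pattern to succeed is taken.
`re.search` tries every starting position until one works.
The match spans [2:5] → 'sqc'.

'sqc'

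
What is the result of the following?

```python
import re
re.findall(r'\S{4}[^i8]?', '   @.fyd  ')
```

['@.fyd']

No capturing groups, so `findall` returns the 1 full match string.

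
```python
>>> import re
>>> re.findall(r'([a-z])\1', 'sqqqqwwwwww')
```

['q', 'q', 'w', 'w', 'w']

`\1` has to match the exact text group 1 already captured.
One capturing group, so `findall` returns just the captured substring from each match — 5 in all.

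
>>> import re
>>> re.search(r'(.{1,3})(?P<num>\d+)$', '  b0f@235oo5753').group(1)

'5oo'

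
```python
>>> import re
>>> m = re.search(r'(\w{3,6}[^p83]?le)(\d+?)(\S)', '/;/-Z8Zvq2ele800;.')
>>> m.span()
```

This matches 3 to 6 of a word character, then optionally any character except [p83], then the literal 'le' (captured); then one or more of a digit (lazy) (captured); then a non-whitespace character (captured).
Because the quantifier is non-greedy, it stops expanding at the earliest point where the rest of the pattern can succeed.
`re.search` scans for the first position where the pattern succeeds.
The match spans [4:15] → 'Z8Zvq2ele80'.
Captured: group 1 = 'Z8Zvq2ele', group 2 = '8', group 3 = '0'.

(4, 15)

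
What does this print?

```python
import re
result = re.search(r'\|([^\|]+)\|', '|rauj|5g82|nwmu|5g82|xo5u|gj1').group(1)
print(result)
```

rauj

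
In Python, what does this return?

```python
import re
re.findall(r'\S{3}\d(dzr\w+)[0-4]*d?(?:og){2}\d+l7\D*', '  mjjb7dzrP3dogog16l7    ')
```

['dzrP3d']

The pattern matches exactly 3 of a non-whitespace character, then a digit; then the literal 'dzr', then one or more of a word character (captured); then zero or more of a character in [0-4], then optionally the literal 'd', then the literal 'og' repeated 2 times; then one or more of a digit, then the literal 'l7', then zero or more of a non-digit.
Walking the string: at [3:25] match 'jjb7dzrP3dogog16l7    ', group 1 = 'dzrP3d'.
Because there's exactly one group, `findall` drops the full match and keeps group 1 from the one hit.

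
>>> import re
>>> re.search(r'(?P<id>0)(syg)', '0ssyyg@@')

The pattern matches a literal '0' (captured as 'id'); then the literal 'sy', then a literal 'g' (captured).
Here nothing in the string fits, so the call returns None.

None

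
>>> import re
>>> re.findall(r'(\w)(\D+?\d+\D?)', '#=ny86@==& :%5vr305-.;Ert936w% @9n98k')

[('n', 'y86@'), ('5', 'vr305-'), ('E', 'rt936w'), ('9', 'n98k')]

2 groups means each result is a tuple of 2 captured strings — 4 here.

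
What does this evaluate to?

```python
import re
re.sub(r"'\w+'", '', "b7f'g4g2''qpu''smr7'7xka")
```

Every occurrence is swapped for ''.

'b7f7xka'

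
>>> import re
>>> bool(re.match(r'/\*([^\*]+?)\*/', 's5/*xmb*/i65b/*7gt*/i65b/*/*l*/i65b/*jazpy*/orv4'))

False

`re.match` won't scan ahead — the pattern has to work from the very first character.
Here the string doesn't start with a match, so the call returns None, and `bool(None)` is False.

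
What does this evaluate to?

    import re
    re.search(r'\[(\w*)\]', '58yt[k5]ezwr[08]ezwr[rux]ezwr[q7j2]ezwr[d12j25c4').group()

The match spans [4:8] → '[k5]'.

'[k5]'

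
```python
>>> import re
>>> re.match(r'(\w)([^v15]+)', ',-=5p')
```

None

`re.match` only tries the pattern at the start of the string.
Here the pattern fails at index 0, so the call returns None.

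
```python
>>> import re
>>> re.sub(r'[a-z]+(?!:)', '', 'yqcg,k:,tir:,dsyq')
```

',k:,r:,'

Because the assertion is negative and zero-width, positions next to the forbidden text are skipped.
Every occurrence is swapped for ''.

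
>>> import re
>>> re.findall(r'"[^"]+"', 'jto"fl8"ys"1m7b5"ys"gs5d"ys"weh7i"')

['"fl8"', '"1m7b5"', '"gs5d"', '"weh7i"']

Since nothing is captured, `findall` lists the 4 matched substrings directly.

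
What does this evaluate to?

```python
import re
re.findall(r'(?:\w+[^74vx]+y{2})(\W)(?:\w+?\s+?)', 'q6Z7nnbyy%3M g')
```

['%']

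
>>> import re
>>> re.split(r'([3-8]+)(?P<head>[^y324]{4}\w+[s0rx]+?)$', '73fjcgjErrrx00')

['', '73', 'fjcgjErrrx00', '']

Pattern: one or more of a character in [3-8] (captured); then exactly 4 of any character except [y324], then one or more of a word character, then one or more of one of [s0rx] (lazy) (captured as 'head'); then anchored at the end.
Matches to split on: at [0:14] → '73fjcgjErrrx00'.
The group in the pattern means `split` returns the separators' captures alongside the pieces.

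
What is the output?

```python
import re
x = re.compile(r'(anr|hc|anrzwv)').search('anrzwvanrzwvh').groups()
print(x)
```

The match spans [0:3] → 'anr'.
Captured: group 1 = 'anr'.

('anr',)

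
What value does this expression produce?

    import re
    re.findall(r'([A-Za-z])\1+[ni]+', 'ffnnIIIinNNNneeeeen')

`\1` is not a pattern — it's the concrete string captured by group 1, re-applied verbatim.
Matches: at [0:4] match 'ffnn', group 1 = 'f'; at [4:9] match 'IIIin', group 1 = 'I'; at [9:13] match 'NNNn', group 1 = 'N'; at [13:19] match 'eeeeen', group 1 = 'e'.
Because there's exactly one group, `findall` drops the full match and keeps group 1 from each hit.

['f', 'I', 'N', 'e']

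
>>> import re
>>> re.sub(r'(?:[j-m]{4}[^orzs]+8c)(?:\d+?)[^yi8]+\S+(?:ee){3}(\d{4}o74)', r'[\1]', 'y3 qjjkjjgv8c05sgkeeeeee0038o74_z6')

'y3 q[0038o74]_z6'

Pattern: exactly 4 of a character in [j-m], then one or more of any character except [orzs], then the literal '8c' (non-capturing group); then one or more of a digit (lazy) (non-capturing group); then one or more of any character except [yi8]; then one or more of a non-whitespace character, then the literal 'ee' repeated 3 times; then exactly 4 of a digit, then the literal 'o74' (captured).
Matches: at [4:31] → 'jjkjjgv8c05sgkeeeeee0038o74'.
The replacement refers to a captured group, so each match is rewritten using its own captured text.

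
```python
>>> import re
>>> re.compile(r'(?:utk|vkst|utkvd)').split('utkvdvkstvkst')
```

Branches in `(...|...)` are attempted left-to-right; the first branch that allows the whole pattern to succeed is taken.
Matches to split on: at [0:3] → 'utk'; at [5:9] → 'vkst'; at [9:13] → 'vkst'.
Splitting on the pattern gives 4 pieces.

['', 'vd', '', '']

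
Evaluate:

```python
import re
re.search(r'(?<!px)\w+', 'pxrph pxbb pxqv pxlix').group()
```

A negative assertion filters positions out without eating any characters.
The match spans [0:5] → 'pxrph'.

'pxrph'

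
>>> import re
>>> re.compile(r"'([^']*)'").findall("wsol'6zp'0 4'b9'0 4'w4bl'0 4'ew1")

`findall` collects group 1 from each match (3 total).

['6zp', 'b9', 'w4bl']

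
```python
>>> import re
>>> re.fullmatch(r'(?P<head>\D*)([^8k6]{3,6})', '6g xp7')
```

None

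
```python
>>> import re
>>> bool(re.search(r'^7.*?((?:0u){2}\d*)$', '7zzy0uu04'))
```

This matches anchored at the start of the string; then a literal '7', then zero or more of any character (lazy); then the literal '0u' repeated 2 times, then zero or more of a digit (captured); then anchored at the end.
Here no position works, so the call returns None, and `bool(None)` is False.

False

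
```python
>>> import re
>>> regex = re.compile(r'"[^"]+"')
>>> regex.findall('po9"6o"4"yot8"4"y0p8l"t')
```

['"6o"', '"yot8"', '"y0p8l"']

No capturing groups, so `findall` returns the 3 full match strings.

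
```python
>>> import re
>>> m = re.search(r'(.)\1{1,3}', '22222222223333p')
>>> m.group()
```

A backreference is literal: `\1` must see the identical characters the first group matched.
The match spans [0:4] → '2222'.

'2222'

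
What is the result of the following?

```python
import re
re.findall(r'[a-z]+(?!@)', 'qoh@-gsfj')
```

['qo', 'gsfj']

Because the assertion is negative and zero-width, positions next to the forbidden text are skipped.
No capturing groups, so `findall` returns the 2 full match strings.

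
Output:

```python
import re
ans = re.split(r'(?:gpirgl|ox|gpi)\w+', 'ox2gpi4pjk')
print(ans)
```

Matches to split on: at [0:10] → 'ox2gpi4pjk'.
Each match becomes a cut point; 2 segments remain.

['', '']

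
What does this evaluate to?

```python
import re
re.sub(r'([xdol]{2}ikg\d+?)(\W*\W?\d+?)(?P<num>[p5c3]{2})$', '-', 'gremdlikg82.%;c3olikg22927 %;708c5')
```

Pattern: exactly 2 of one of [xdol], then the literal 'ikg', then one or more of a digit (lazy) (captured); then zero or more of a non-word character, then optionally a non-word character, then one or more of a digit (lazy) (captured); then exactly 2 of one of [p5c3] (captured as 'num'); then anchored at the end.
Matches: at [16:34] → 'olikg22927 %;708c5'.
Each match is replaced by '-'.

'gremdlikg82.%;c3-'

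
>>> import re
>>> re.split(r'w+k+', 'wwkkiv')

['', 'iv']

The pattern matches one or more of a literal 'w'; then one or more of a literal 'k'.
Matches to split on: at [0:4] → 'wwkk'.
`split` removes every match and returns the 2 fragments in between.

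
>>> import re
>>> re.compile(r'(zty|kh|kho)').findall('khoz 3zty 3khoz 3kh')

Alternation tries branches left to right and keeps the first one that lets the overall match succeed at that position.
One capturing group, so `findall` returns just the captured substring from each match — 4 in all.

['kh', 'zty', 'kh', 'kh']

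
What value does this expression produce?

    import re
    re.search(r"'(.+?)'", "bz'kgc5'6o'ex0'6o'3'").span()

(2, 8)

The `?` after the quantifier makes it lazy — it takes as little as possible before letting the rest of the pattern try.
`search` walks the string left to right and returns the first match it finds.
The match spans [2:8] → "'kgc5'".
Captured: group 1 = 'kgc5'.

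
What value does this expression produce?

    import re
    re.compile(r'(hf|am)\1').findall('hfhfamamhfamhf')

['hf', 'am']

`\1` is not a pattern — it's the concrete string captured by group 1, re-applied verbatim.
One capturing group, so `findall` returns just the captured substring from each match — 2 in all.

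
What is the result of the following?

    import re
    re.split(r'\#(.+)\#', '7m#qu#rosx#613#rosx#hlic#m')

Because the pattern has a capturing group, `split` also inserts each captured text between the pieces.

['7m', 'qu#rosx#613#rosx#hlic', 'm']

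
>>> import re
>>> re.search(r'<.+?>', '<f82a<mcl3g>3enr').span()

(0, 12)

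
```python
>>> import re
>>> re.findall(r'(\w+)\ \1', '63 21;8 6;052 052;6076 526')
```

After group 1 captures some text, `\1` only succeeds where that same text appears again.
Matches: at [10:17] match '052 052', group 1 = '052'.
With a single group, `findall` returns only what that group captured — 1 item.

['052']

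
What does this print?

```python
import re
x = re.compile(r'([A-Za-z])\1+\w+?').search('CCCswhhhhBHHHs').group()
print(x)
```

`\1` is not a pattern — it's the concrete string captured by group 1, re-applied verbatim.
Unlike `match`, `search` isn't anchored — it looks for the pattern anywhere in the string.
The match spans [0:4] → 'CCCs'.
Captured: group 1 = 'C'.

CCCs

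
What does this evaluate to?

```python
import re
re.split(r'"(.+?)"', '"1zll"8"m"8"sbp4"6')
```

['', '1zll', '8', 'm', '8', 'sbp4', '6']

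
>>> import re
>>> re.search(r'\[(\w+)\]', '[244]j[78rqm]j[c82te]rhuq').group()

'[244]'

`search` walks the string left to right and returns the first match it finds.
The match spans [0:5] → '[244]'.
Captured: group 1 = '244'.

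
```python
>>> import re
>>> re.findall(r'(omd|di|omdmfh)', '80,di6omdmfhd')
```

['di', 'omd']

`|` is ordered: at each position the engine commits to the first alternative that works.
With a single group, `findall` returns only what that group captured — 2 items.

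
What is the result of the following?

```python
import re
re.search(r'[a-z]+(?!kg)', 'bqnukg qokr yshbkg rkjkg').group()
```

'bqnukg'

A negative assertion filters positions out without eating any characters.
The match spans [0:6] → 'bqnukg'.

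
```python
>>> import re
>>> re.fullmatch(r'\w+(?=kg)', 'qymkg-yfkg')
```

Lookahead/lookbehind check context without consuming it, so the matched span excludes the asserted characters.
`re.fullmatch` requires the pattern to consume the entire string.
Here the pattern can't cover the whole string, so the call returns None.

None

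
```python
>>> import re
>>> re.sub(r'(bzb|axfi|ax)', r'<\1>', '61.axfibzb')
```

'61.<axfi><bzb>'

The regex engine tests alternatives in the order written; an earlier branch that matches wins even if a later one would match more.
Matches: at [3:7] → 'axfi'; at [7:10] → 'bzb'.
`\1` in the replacement pulls in group 1's text for each match.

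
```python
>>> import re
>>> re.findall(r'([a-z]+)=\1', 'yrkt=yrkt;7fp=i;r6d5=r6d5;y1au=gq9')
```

`\1` has to match the exact text group 1 already captured.
Matches: at [0:9] match 'yrkt=yrkt', group 1 = 'yrkt'.
With a single group, `findall` returns only what that group captured — 1 item.

['yrkt']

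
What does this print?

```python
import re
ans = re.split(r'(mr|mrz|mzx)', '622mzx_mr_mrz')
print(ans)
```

The regex engine tests alternatives in the order written; an earlier branch that matches wins even if a later one would match more.
Matches to split on: at [3:6] → 'mzx'; at [7:9] → 'mr'; at [10:12] → 'mr'.
With a capturing group present, the delimiter's captured portion is kept in the result list.

['622', 'mzx', '_', 'mr', '_', 'mr', 'z']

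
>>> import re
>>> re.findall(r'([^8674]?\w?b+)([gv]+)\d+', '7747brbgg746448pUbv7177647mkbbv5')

`findall` packs the 2 group values into a tuple for every match.

[('brb', 'gg'), ('pUb', 'v'), ('mkbb', 'v')]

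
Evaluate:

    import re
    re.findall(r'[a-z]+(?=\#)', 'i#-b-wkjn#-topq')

Lookahead/lookbehind check context without consuming it, so the matched span excludes the asserted characters.
Matches: at [0:1] → 'i'; at [5:9] → 'wkjn'.
`findall` yields the raw match text (2 of them) because the pattern has no groups.

['i', 'wkjn']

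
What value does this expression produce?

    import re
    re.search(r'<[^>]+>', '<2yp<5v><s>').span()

(0, 8)

The match spans [0:8] → '<2yp<5v>'.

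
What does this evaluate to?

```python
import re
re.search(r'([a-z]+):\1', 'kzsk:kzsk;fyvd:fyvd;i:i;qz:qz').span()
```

A backreference is literal: `\1` must see the identical characters the first group matched.
`re.search` tries every starting position until one works.
The match spans [0:9] → 'kzsk:kzsk'.
Captured: group 1 = 'kzsk'.

(0, 9)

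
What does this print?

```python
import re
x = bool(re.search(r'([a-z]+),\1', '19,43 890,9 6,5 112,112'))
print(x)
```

A backreference is literal: `\1` must see the identical characters the first group matched.
Here nothing in the string fits, so the call returns None, and `bool(None)` is False.

False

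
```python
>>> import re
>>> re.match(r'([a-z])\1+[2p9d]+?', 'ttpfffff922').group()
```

'ttp'

`\1` has to match the exact text group 1 already captured.
`re.match` only tries the pattern at the start of the string.
The match spans [0:3] → 'ttp'.
Captured: group 1 = 't'.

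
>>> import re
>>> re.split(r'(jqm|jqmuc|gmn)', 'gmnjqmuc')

['', 'gmn', '', 'jqm', 'uc']

Alternation tries branches left to right and keeps the first one that lets the overall match succeed at that position.
Matches to split on: at [0:3] → 'gmn'; at [3:6] → 'jqm'.
With a capturing group present, the delimiter's captured portion is kept in the result list.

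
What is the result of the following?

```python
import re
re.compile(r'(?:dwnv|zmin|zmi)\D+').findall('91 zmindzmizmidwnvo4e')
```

Scanning left to right: at [3:19] → 'zmindzmizmidwnvo'.
No capturing groups, so `findall` returns the 1 full match string.

['zmindzmizmidwnvo']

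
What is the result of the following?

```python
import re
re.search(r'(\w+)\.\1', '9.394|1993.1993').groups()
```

('1993',)

A backreference is literal: `\1` must see the identical characters the first group matched.
`re.search` tries every starting position until one works.
The match spans [6:15] → '1993.1993'.
Captured: group 1 = '1993'.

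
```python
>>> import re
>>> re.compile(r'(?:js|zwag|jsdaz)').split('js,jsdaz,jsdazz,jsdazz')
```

Alternation tries branches left to right and keeps the first one that lets the overall match succeed at that position.
Matches to split on: at [0:2] → 'js'; at [3:5] → 'js'; at [9:11] → 'js'; at [16:18] → 'js'.
Splitting on the pattern gives 5 pieces.

['', ',', 'daz,', 'dazz,', 'dazz']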